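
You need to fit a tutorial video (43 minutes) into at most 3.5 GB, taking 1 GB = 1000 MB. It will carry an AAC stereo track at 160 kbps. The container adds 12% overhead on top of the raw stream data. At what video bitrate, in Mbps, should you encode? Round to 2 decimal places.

Budget: 3.5 GB = 28000.0 Mb.
Stream payload after overhead: 28000.0 / 1.12 = 25000.0 Mb.
43 min = 2580 s
Total bitrate budget: 25000.0 Mb / 2580 s = 9.690 Mbps.
Audio: 160 kbps = 0.160 Mbps.
Video: 9.690 − 0.160 = 9.530 Mbps.

9.53 Mbps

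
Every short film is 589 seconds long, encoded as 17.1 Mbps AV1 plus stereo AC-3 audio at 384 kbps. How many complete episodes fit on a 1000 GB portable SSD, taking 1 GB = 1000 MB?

Audio: 384 kbps = 0.384 Mbps.
Total bitrate: 17.484 Mbps.
Per item: 17.484 Mbps × 589 s = 10,298 Mb = 1,287 MB.
Capacity: 1000 GB = 8,000,000 Mb; 776.84 items → 776 complete.

776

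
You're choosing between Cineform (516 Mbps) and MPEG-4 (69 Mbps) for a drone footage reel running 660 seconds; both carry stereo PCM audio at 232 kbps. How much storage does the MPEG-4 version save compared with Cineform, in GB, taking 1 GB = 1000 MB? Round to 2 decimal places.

Audio: 232 kbps = 0.232 Mbps.
Cineform: 516.232 Mbps × 660 s = 340713.1 Mb = 42.589 GB.
MPEG-4: 69.232 Mbps × 660 s = 45693.1 Mb = 5.712 GB.
Saving: 42.589 − 5.712 = 36.877 GB.

36.88 GB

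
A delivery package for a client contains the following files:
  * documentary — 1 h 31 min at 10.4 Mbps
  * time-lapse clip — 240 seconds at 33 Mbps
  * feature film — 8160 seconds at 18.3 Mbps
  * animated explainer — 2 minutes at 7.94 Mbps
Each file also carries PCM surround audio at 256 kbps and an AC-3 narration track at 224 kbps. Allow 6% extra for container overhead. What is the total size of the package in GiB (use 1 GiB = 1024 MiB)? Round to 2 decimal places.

27.36 GiB

Audio total: 256 + 224 = 480 kbps = 0.480 Mbps.
documentary: 10.880 Mbps × 5460 s × 1.06 = 62969.1 Mb
time-lapse clip: 33.480 Mbps × 240 s × 1.06 = 8517.3 Mb
feature film: 18.780 Mbps × 8160 s × 1.06 = 162439.5 Mb
animated explainer: 8.420 Mbps × 120 s × 1.06 = 1071.0 Mb
Total: 234996.9 Mb = 29374.6 MB.
= 27.36 GiB.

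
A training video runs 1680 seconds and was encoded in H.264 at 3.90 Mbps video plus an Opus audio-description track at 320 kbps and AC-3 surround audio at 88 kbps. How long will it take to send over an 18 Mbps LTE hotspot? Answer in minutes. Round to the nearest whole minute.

7 minutes

Audio total: 320 + 88 = 408 kbps = 0.408 Mbps.
Total bitrate: 4.308 Mbps.
File: 4.308 Mbps × 1680 s = 7237.4 Mb.
At 18 Mbps: 7237.4 / 18 = 402.1 s ≈ 6.7 minutes.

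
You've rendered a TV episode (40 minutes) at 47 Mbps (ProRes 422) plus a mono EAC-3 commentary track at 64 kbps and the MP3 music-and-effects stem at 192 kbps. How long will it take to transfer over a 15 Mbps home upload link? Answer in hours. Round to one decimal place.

40 min = 2400 s
Audio total: 64 + 192 = 256 kbps = 0.256 Mbps.
Total bitrate: 47.256 Mbps.
File: 47.256 Mbps × 2400 s = 113414.4 Mb.
At 15 Mbps: 113414.4 / 15 = 7561.0 s ≈ 2.1 hours.

2.1 hours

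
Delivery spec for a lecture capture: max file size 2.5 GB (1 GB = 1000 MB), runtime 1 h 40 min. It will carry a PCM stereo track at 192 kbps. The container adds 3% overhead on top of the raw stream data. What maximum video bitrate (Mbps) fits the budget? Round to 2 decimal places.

3.04 Mbps

Budget: 2.5 GB = 20000.0 Mb.
Stream payload after overhead: 20000.0 / 1.03 = 19417.5 Mb.
1 h 40 min = 100 min = 6000 s
Total bitrate budget: 19417.5 Mb / 6000 s = 3.236 Mbps.
Audio: 192 kbps = 0.192 Mbps.
Video: 3.236 − 0.192 = 3.044 Mbps.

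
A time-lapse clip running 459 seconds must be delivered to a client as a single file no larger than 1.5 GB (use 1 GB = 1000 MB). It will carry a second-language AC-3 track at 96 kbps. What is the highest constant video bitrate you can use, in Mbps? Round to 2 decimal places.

Budget: 1.5 GB = 12000.0 Mb.
Total bitrate budget: 12000.0 Mb / 459 s = 26.144 Mbps.
Audio: 96 kbps = 0.096 Mbps.
Video: 26.144 − 0.096 = 26.048 Mbps.

26.05 Mbps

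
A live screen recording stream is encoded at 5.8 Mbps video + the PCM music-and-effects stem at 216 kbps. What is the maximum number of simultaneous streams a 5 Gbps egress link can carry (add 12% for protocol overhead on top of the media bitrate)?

Audio: 216 kbps = 0.216 Mbps.
Per-viewer media rate: 6.016 Mbps.
On the wire with 12% overhead: 6.738 Mbps.
5 Gbps = 5,000 Mbps; 5,000 / 6.738 = 742.07 → 742 viewers.

742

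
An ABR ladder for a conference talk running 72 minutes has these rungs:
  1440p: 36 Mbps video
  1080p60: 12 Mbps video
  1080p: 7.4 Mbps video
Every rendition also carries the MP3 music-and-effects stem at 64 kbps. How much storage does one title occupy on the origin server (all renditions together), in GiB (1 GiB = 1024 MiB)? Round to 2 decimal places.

72 min = 4320 s
Audio: 64 kbps = 0.064 Mbps.
Sum of rendition bitrates: (36+0.064) + (12+0.064) + (7.4+0.064) = 55.592 Mbps.
× 4320 s = 240,157 Mb = 30,020 MB = 27.96 GiB.

27.96 GiB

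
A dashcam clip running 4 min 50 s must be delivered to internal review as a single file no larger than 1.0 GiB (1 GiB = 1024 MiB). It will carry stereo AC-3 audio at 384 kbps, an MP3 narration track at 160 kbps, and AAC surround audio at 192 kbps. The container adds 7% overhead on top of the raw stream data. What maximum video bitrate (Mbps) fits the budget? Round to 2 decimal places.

26.95 Mbps

Budget: 1.0 GiB = 8589.9 Mb.
Stream payload after overhead: 8589.9 / 1.07 = 8028.0 Mb.
4 min 50 s = 290 s
Total bitrate budget: 8028.0 Mb / 290 s = 27.683 Mbps.
Audio total: 384 + 160 + 192 = 736 kbps = 0.736 Mbps.
Video: 27.683 − 0.736 = 26.947 Mbps.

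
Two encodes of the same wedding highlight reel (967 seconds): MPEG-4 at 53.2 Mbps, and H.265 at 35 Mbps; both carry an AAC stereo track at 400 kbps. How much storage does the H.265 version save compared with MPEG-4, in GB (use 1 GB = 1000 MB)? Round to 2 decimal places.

Audio: 400 kbps = 0.400 Mbps.
MPEG-4: 53.600 Mbps × 967 s = 51831.2 Mb = 6.479 GB.
H.265: 35.400 Mbps × 967 s = 34231.8 Mb = 4.279 GB.
Saving: 6.479 − 4.279 = 2.200 GB.

2.20 GB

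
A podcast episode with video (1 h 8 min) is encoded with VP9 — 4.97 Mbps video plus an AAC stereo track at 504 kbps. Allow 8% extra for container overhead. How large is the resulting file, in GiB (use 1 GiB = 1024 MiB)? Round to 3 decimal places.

1 h 8 min = 68 min = 4080 s
Audio: 504 kbps = 0.504 Mbps.
Total bitrate: 4.97 + 0.504 = 5.474 Mbps.
Stream data: 5.474 Mbps × 4080 s = 22333.9 Mb.
With 8% container overhead: ×1.08.
24,121 Mb = 3,015,079,200 bytes ÷ 1,073,741,824 = 2.808 GiB.

2.808 GiB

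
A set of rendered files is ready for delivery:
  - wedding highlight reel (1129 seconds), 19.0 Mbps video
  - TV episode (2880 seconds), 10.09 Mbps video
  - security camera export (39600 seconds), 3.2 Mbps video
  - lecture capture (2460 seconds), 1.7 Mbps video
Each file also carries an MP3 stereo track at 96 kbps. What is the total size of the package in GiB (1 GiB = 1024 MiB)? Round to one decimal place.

Audio: 96 kbps = 0.096 Mbps.
wedding highlight reel: 19.096 Mbps × 1129 s = 21559.4 Mb
TV episode: 10.186 Mbps × 2880 s = 29335.7 Mb
security camera export: 3.296 Mbps × 39600 s = 130521.6 Mb
lecture capture: 1.796 Mbps × 2460 s = 4418.2 Mb
Total: 185834.8 Mb = 23229.4 MB.
= 21.63 GiB.

21.6 GiB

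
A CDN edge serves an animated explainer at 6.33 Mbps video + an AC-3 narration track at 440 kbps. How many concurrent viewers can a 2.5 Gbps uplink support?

369

Audio: 440 kbps = 0.440 Mbps.
Per-viewer media rate: 6.770 Mbps.
2.5 Gbps = 2,500 Mbps; 2,500 / 6.770 = 369.28 → 369 viewers.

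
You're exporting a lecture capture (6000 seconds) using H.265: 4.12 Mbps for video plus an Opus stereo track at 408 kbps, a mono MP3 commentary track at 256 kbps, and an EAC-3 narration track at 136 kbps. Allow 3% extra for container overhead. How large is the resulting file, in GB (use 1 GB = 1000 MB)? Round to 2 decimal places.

Audio total: 408 + 256 + 136 = 800 kbps = 0.800 Mbps.
Total bitrate: 4.12 + 0.800 = 4.920 Mbps.
Stream data: 4.920 Mbps × 6000 s = 29520.0 Mb.
With 3% container overhead: ×1.03.
30,406 Mb ÷ 8 = 3,801 MB → 3.801 GB.

3.80 GB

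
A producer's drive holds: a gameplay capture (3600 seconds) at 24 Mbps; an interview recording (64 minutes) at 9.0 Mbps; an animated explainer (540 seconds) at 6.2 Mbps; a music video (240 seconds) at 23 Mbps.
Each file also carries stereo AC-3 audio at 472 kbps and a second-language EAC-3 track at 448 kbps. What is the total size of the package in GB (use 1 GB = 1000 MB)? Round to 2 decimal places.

Audio total: 472 + 448 = 920 kbps = 0.920 Mbps.
gameplay capture: 24.920 Mbps × 3600 s = 89712.0 Mb
interview recording: 9.920 Mbps × 3840 s = 38092.8 Mb
animated explainer: 7.120 Mbps × 540 s = 3844.8 Mb
music video: 23.920 Mbps × 240 s = 5740.8 Mb
Total: 137390.4 Mb = 17173.8 MB.
= 17.17 GB.

17.17 GB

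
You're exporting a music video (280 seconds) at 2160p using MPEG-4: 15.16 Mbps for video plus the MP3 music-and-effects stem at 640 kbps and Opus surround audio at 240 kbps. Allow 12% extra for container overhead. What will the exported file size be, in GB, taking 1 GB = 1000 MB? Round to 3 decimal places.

0.629 GB

Audio total: 640 + 240 = 880 kbps = 0.880 Mbps.
Total bitrate: 15.16 + 0.880 = 16.040 Mbps.
Stream data: 16.040 Mbps × 280 s = 4491.2 Mb.
With 12% container overhead: ×1.12.
5,030 Mb ÷ 8 = 628.8 MB → 0.6288 GB.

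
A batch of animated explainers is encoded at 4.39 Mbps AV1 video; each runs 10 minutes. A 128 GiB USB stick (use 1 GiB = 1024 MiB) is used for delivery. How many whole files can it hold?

417

10 min = 600 s
Per item: 4.390 Mbps × 600 s = 2,634 Mb = 329.2 MB.
Capacity: 128 GiB = 1,099,512 Mb; 417.43 items → 417 complete.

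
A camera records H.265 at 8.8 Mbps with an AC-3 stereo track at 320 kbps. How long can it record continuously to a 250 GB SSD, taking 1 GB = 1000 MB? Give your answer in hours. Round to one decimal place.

Audio: 320 kbps = 0.320 Mbps.
Total bitrate: 8.8 + 0.320 = 9.120 Mbps.
Capacity: 250 GB = 2,000,000 Mb.
Recording time: 2,000,000 / 9.120 = 219,298 s ≈ 60.9 hours.

60.9 hours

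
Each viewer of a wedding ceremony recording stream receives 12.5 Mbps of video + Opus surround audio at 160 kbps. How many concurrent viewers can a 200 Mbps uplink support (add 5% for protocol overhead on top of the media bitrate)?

15

Audio: 160 kbps = 0.160 Mbps.
Per-viewer media rate: 12.660 Mbps.
On the wire with 5% overhead: 13.293 Mbps.
200 Mbps = 200.0 Mbps; 200.0 / 13.293 = 15.05 → 15 viewers.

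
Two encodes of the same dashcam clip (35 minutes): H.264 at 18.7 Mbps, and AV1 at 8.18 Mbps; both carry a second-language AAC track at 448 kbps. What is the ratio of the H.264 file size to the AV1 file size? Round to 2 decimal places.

35 min = 2100 s
Audio: 448 kbps = 0.448 Mbps.
H.264: 19.148 Mbps × 2100 s = 40210.8 Mb = 4.681 GiB.
AV1: 8.628 Mbps × 2100 s = 18118.8 Mb = 2.109 GiB.
Ratio: 4.681 / 2.109 = 2.219.

2.22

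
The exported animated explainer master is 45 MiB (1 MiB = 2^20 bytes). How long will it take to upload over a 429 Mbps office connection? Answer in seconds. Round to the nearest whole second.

File: 45 MiB = 377.5 Mb.
At 429 Mbps: 377.5 / 429 = 0.9 s ≈ 0.88 seconds.

1 seconds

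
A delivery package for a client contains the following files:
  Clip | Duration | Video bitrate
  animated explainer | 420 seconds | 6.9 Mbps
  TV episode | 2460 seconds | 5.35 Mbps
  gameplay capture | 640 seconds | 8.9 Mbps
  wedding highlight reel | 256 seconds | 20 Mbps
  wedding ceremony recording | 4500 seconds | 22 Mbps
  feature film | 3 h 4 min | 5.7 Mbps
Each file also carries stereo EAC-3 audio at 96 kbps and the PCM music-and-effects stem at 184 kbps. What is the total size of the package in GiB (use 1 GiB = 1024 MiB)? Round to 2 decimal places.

Audio total: 96 + 184 = 280 kbps = 0.280 Mbps.
animated explainer: 7.180 Mbps × 420 s = 3015.6 Mb
TV episode: 5.630 Mbps × 2460 s = 13849.8 Mb
gameplay capture: 9.180 Mbps × 640 s = 5875.2 Mb
wedding highlight reel: 20.280 Mbps × 256 s = 5191.7 Mb
wedding ceremony recording: 22.280 Mbps × 4500 s = 100260.0 Mb
feature film: 5.980 Mbps × 11040 s = 66019.2 Mb
Total: 194211.5 Mb = 24276.4 MB.
= 22.61 GiB.

22.61 GiB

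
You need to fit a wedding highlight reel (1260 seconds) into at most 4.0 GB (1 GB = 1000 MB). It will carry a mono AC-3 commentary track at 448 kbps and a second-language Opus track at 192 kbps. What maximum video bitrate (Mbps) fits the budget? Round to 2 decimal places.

Budget: 4.0 GB = 32000.0 Mb.
Total bitrate budget: 32000.0 Mb / 1260 s = 25.397 Mbps.
Audio total: 448 + 192 = 640 kbps = 0.640 Mbps.
Video: 25.397 − 0.640 = 24.757 Mbps.

24.76 Mbps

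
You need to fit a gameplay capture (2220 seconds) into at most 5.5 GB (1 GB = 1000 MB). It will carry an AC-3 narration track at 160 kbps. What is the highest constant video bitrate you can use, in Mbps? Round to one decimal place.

Budget: 5.5 GB = 44000.0 Mb.
Total bitrate budget: 44000.0 Mb / 2220 s = 19.820 Mbps.
Audio: 160 kbps = 0.160 Mbps.
Video: 19.820 − 0.160 = 19.660 Mbps.

19.7 Mbps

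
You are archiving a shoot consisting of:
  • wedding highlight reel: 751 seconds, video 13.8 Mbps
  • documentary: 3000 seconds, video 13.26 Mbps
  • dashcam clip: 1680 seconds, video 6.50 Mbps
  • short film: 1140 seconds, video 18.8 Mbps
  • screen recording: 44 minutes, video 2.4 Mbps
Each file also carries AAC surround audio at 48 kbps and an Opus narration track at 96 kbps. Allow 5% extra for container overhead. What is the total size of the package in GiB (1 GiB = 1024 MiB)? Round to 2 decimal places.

Audio total: 48 + 96 = 144 kbps = 0.144 Mbps.
wedding highlight reel: 13.944 Mbps × 751 s × 1.05 = 10995.5 Mb
documentary: 13.404 Mbps × 3000 s × 1.05 = 42222.6 Mb
dashcam clip: 6.644 Mbps × 1680 s × 1.05 = 11720.0 Mb
short film: 18.944 Mbps × 1140 s × 1.05 = 22676.0 Mb
screen recording: 2.544 Mbps × 2640 s × 1.05 = 7052.0 Mb
Total: 94666.1 Mb = 11833.3 MB.
= 11.02 GiB.

11.02 GiB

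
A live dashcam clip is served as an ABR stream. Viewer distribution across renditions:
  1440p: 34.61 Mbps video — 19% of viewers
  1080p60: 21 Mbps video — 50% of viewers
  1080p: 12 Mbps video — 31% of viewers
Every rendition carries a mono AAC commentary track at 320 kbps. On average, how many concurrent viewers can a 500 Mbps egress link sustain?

Audio: 320 kbps = 0.320 Mbps.
Average per-viewer bitrate: 0.19×34.930 + 0.50×21.320 + 0.31×12.320 = 21.116 Mbps.
500 Mbps = 500.0 Mbps; 500.0 / 21.116 = 23.68 → 23.

23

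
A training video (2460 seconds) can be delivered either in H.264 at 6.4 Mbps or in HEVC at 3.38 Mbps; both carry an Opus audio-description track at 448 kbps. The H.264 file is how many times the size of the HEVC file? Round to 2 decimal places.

Audio: 448 kbps = 0.448 Mbps.
H.264: 6.848 Mbps × 2460 s = 16846.1 Mb = 1.961 GiB.
HEVC: 3.828 Mbps × 2460 s = 9416.9 Mb = 1.096 GiB.
Ratio: 1.961 / 1.096 = 1.789.

1.79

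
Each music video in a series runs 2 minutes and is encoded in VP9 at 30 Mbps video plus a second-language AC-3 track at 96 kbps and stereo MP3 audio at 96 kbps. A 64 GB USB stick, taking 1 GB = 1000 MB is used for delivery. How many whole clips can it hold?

2 min = 120 s
Audio total: 96 + 96 = 192 kbps = 0.192 Mbps.
Total bitrate: 30.192 Mbps.
Per item: 30.192 Mbps × 120 s = 3,623 Mb = 452.9 MB.
Capacity: 64 GB = 512,000 Mb; 141.32 items → 141 complete.

141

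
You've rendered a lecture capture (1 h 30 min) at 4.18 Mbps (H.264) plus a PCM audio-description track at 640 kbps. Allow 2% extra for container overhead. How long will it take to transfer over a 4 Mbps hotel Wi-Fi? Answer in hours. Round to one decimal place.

1 h 30 min = 90 min = 5400 s
Audio: 640 kbps = 0.640 Mbps.
Total bitrate: 4.820 Mbps.
File: 4.820 Mbps × 5400 s = 26028.0 Mb.
With 2% container overhead: ×1.02. → 26548.6 Mb.
At 4 Mbps: 26548.6 / 4 = 6637.1 s ≈ 1.84 hours.

1.8 hours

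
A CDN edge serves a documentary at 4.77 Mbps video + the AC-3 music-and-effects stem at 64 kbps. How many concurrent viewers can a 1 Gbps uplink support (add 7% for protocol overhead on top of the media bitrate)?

193

Audio: 64 kbps = 0.064 Mbps.
Per-viewer media rate: 4.834 Mbps.
On the wire with 7% overhead: 5.172 Mbps.
1 Gbps = 1,000 Mbps; 1,000 / 5.172 = 193.33 → 193 viewers.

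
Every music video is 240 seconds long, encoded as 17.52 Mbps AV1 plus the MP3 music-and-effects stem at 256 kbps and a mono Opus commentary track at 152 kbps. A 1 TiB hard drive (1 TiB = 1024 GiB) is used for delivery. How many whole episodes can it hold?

Audio total: 256 + 152 = 408 kbps = 0.408 Mbps.
Total bitrate: 17.928 Mbps.
Per item: 17.928 Mbps × 240 s = 4,303 Mb = 537.8 MB.
Capacity: 1 TiB = 8,796,093 Mb; 2044.31 items → 2044 complete.

2044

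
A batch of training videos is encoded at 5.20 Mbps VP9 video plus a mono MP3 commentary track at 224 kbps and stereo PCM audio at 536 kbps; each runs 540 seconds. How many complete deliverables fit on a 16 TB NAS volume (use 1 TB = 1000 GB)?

Audio total: 224 + 536 = 760 kbps = 0.760 Mbps.
Total bitrate: 5.960 Mbps.
Per item: 5.960 Mbps × 540 s = 3,218 Mb = 402.3 MB.
Capacity: 16 TB = 128,000,000 Mb; 39771.31 items → 39771 complete.

39771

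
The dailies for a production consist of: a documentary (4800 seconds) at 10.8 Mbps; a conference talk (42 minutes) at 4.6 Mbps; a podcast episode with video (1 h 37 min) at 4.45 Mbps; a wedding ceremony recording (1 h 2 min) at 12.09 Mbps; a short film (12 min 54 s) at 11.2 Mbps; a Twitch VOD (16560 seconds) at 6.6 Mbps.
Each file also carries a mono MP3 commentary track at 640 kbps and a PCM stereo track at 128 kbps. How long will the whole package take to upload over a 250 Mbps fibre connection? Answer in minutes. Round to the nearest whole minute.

Audio total: 640 + 128 = 768 kbps = 0.768 Mbps.
documentary: 11.568 Mbps × 4800 s = 55526.4 Mb
conference talk: 5.368 Mbps × 2520 s = 13527.4 Mb
podcast episode with video: 5.218 Mbps × 5820 s = 30368.8 Mb
wedding ceremony recording: 12.858 Mbps × 3720 s = 47831.8 Mb
short film: 11.968 Mbps × 774 s = 9263.2 Mb
Twitch VOD: 7.368 Mbps × 16560 s = 122014.1 Mb
Total: 278531.6 Mb = 34816.4 MB.
At 250 Mbps: 278531.6 / 250 = 1114 s ≈ 18.6 minutes.

19 minutes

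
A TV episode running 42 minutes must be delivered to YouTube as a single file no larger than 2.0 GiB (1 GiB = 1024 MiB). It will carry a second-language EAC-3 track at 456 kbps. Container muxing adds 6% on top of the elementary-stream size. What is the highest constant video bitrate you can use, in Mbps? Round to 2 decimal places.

5.98 Mbps

Budget: 2.0 GiB = 17179.9 Mb.
Stream payload after overhead: 17179.9 / 1.06 = 16207.4 Mb.
42 min = 2520 s
Total bitrate budget: 16207.4 Mb / 2520 s = 6.432 Mbps.
Audio: 456 kbps = 0.456 Mbps.
Video: 6.432 − 0.456 = 5.976 Mbps.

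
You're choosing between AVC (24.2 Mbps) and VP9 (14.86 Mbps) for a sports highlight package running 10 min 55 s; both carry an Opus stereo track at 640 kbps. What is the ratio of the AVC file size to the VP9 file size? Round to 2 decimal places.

10 min 55 s = 655 s
Audio: 640 kbps = 0.640 Mbps.
AVC: 24.840 Mbps × 655 s = 16270.2 Mb = 2.034 GB.
VP9: 15.500 Mbps × 655 s = 10152.5 Mb = 1.269 GB.
Ratio: 2.034 / 1.269 = 1.603.

1.60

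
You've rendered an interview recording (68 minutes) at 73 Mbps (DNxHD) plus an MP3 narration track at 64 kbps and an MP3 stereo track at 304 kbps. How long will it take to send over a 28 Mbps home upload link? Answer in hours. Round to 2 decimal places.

2.97 hours

68 min = 4080 s
Audio total: 64 + 304 = 368 kbps = 0.368 Mbps.
Total bitrate: 73.368 Mbps.
File: 73.368 Mbps × 4080 s = 299341.4 Mb.
At 28 Mbps: 299341.4 / 28 = 10690.8 s ≈ 2.97 hours.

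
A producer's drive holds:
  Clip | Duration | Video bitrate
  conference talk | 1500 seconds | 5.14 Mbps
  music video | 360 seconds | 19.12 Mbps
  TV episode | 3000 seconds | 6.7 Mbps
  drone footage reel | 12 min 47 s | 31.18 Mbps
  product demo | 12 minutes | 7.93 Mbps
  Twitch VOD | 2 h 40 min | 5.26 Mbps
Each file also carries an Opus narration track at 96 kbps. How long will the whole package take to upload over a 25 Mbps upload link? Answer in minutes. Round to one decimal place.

Audio: 96 kbps = 0.096 Mbps.
conference talk: 5.236 Mbps × 1500 s = 7854.0 Mb
music video: 19.216 Mbps × 360 s = 6917.8 Mb
TV episode: 6.796 Mbps × 3000 s = 20388.0 Mb
drone footage reel: 31.276 Mbps × 767 s = 23988.7 Mb
product demo: 8.026 Mbps × 720 s = 5778.7 Mb
Twitch VOD: 5.356 Mbps × 9600 s = 51417.6 Mb
Total: 116344.8 Mb = 14543.1 MB.
At 25 Mbps: 116344.8 / 25 = 4654 s ≈ 77.6 minutes.

77.6 minutes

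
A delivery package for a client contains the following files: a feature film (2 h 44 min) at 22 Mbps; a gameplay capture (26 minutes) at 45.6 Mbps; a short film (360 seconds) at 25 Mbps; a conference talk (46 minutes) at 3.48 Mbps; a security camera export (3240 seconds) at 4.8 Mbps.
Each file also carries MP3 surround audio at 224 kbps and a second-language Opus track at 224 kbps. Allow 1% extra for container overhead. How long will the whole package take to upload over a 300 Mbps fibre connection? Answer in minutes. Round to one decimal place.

Audio total: 224 + 224 = 448 kbps = 0.448 Mbps.
feature film: 22.448 Mbps × 9840 s × 1.01 = 223097.2 Mb
gameplay capture: 46.048 Mbps × 1560 s × 1.01 = 72553.2 Mb
short film: 25.448 Mbps × 360 s × 1.01 = 9252.9 Mb
conference talk: 3.928 Mbps × 2760 s × 1.01 = 10949.7 Mb
security camera export: 5.248 Mbps × 3240 s × 1.01 = 17173.6 Mb
Total: 333026.6 Mb = 41628.3 MB.
At 300 Mbps: 333026.6 / 300 = 1110 s ≈ 18.5 minutes.

18.5 minutes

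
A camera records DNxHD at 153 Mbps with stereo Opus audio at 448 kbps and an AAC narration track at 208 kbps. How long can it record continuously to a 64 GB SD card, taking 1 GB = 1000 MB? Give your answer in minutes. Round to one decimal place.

55.5 minutes

Audio total: 448 + 208 = 656 kbps = 0.656 Mbps.
Total bitrate: 153 + 0.656 = 153.656 Mbps.
Capacity: 64 GB = 512,000 Mb.
Recording time: 512,000 / 153.656 = 3,332 s ≈ 55.5 minutes.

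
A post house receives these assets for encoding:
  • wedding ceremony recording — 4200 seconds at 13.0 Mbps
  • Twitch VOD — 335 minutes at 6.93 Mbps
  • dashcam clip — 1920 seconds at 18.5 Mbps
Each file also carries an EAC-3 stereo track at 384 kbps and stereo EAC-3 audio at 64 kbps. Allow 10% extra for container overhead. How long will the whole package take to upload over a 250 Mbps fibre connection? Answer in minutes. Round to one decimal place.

17.7 minutes

Audio total: 384 + 64 = 448 kbps = 0.448 Mbps.
wedding ceremony recording: 13.448 Mbps × 4200 s × 1.10 = 62129.8 Mb
Twitch VOD: 7.378 Mbps × 20100 s × 1.10 = 163127.6 Mb
dashcam clip: 18.948 Mbps × 1920 s × 1.10 = 40018.2 Mb
Total: 265275.5 Mb = 33159.4 MB.
At 250 Mbps: 265275.5 / 250 = 1061 s ≈ 17.7 minutes.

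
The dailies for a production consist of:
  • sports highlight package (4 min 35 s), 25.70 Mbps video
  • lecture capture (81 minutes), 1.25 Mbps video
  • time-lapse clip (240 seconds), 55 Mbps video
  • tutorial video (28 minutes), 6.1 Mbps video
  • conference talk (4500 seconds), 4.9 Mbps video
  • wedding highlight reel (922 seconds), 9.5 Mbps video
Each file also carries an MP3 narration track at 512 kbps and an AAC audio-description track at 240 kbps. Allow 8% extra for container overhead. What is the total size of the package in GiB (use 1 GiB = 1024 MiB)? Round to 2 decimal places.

9.65 GiB

Audio total: 512 + 240 = 752 kbps = 0.752 Mbps.
sports highlight package: 26.452 Mbps × 275 s × 1.08 = 7856.2 Mb
lecture capture: 2.002 Mbps × 4860 s × 1.08 = 10508.1 Mb
time-lapse clip: 55.752 Mbps × 240 s × 1.08 = 14450.9 Mb
tutorial video: 6.852 Mbps × 1680 s × 1.08 = 12432.3 Mb
conference talk: 5.652 Mbps × 4500 s × 1.08 = 27468.7 Mb
wedding highlight reel: 10.252 Mbps × 922 s × 1.08 = 10208.5 Mb
Total: 82924.8 Mb = 10365.6 MB.
= 9.654 GiB.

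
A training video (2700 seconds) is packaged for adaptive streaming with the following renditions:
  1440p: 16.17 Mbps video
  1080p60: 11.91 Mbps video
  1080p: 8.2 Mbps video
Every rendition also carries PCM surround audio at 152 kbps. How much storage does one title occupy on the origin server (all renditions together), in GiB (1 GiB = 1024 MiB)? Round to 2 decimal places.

Audio: 152 kbps = 0.152 Mbps.
Sum of rendition bitrates: (16.17+0.152) + (11.91+0.152) + (8.2+0.152) = 36.736 Mbps.
× 2700 s = 99,187 Mb = 12,398 MB = 11.55 GiB.

11.55 GiB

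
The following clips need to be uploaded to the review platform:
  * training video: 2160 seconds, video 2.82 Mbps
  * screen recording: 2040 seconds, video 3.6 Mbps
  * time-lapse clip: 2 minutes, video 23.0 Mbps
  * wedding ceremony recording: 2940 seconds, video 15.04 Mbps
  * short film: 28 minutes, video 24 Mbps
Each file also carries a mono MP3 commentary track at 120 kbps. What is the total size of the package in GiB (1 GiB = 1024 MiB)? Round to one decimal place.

Audio: 120 kbps = 0.120 Mbps.
training video: 2.940 Mbps × 2160 s = 6350.4 Mb
screen recording: 3.720 Mbps × 2040 s = 7588.8 Mb
time-lapse clip: 23.120 Mbps × 120 s = 2774.4 Mb
wedding ceremony recording: 15.160 Mbps × 2940 s = 44570.4 Mb
short film: 24.120 Mbps × 1680 s = 40521.6 Mb
Total: 101805.6 Mb = 12725.7 MB.
= 11.85 GiB.

11.9 GiB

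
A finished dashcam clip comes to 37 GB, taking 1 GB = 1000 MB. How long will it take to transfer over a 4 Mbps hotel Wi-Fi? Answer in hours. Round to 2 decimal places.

20.56 hours

File: 37 GB = 296000.0 Mb.
At 4 Mbps: 296000.0 / 4 = 74000.0 s ≈ 20.6 hours.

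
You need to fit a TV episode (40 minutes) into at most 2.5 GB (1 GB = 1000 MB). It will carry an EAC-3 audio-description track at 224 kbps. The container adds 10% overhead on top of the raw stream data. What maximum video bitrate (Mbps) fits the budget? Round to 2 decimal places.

Budget: 2.5 GB = 20000.0 Mb.
Stream payload after overhead: 20000.0 / 1.10 = 18181.8 Mb.
40 min = 2400 s
Total bitrate budget: 18181.8 Mb / 2400 s = 7.576 Mbps.
Audio: 224 kbps = 0.224 Mbps.
Video: 7.576 − 0.224 = 7.352 Mbps.

7.35 Mbps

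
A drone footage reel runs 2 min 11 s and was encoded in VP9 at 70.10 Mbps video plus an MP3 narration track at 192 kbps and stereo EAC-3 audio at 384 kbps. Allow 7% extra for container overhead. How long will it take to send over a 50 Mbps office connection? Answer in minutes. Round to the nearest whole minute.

2 min 11 s = 131 s
Audio total: 192 + 384 = 576 kbps = 0.576 Mbps.
Total bitrate: 70.676 Mbps.
File: 70.676 Mbps × 131 s = 9258.6 Mb.
With 7% container overhead: ×1.07. → 9906.7 Mb.
At 50 Mbps: 9906.7 / 50 = 198.1 s ≈ 3.3 minutes.

3 minutes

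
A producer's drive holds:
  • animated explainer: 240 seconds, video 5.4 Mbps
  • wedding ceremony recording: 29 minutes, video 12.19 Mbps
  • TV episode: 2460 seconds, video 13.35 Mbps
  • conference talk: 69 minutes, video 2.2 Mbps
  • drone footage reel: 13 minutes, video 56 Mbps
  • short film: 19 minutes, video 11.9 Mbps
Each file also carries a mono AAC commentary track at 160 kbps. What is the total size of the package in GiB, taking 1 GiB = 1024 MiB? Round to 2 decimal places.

14.36 GiB

Audio: 160 kbps = 0.160 Mbps.
animated explainer: 5.560 Mbps × 240 s = 1334.4 Mb
wedding ceremony recording: 12.350 Mbps × 1740 s = 21489.0 Mb
TV episode: 13.510 Mbps × 2460 s = 33234.6 Mb
conference talk: 2.360 Mbps × 4140 s = 9770.4 Mb
drone footage reel: 56.160 Mbps × 780 s = 43804.8 Mb
short film: 12.060 Mbps × 1140 s = 13748.4 Mb
Total: 123381.6 Mb = 15422.7 MB.
= 14.36 GiB.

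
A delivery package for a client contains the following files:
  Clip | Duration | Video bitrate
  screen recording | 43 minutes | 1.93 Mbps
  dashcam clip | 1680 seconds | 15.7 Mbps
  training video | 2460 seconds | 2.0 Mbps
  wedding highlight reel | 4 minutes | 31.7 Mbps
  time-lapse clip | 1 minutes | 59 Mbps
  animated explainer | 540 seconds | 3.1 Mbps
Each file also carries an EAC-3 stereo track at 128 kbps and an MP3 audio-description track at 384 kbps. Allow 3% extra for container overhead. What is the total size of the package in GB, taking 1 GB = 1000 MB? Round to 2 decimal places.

6.82 GB

Audio total: 128 + 384 = 512 kbps = 0.512 Mbps.
screen recording: 2.442 Mbps × 2580 s × 1.03 = 6489.4 Mb
dashcam clip: 16.212 Mbps × 1680 s × 1.03 = 28053.2 Mb
training video: 2.512 Mbps × 2460 s × 1.03 = 6364.9 Mb
wedding highlight reel: 32.212 Mbps × 240 s × 1.03 = 7962.8 Mb
time-lapse clip: 59.512 Mbps × 60 s × 1.03 = 3677.8 Mb
animated explainer: 3.612 Mbps × 540 s × 1.03 = 2009.0 Mb
Total: 54557.2 Mb = 6819.6 MB.
= 6.820 GB.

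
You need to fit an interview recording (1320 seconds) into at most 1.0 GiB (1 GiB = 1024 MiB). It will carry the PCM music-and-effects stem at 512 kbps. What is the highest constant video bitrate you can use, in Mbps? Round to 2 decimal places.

6.00 Mbps

Budget: 1.0 GiB = 8589.9 Mb.
Total bitrate budget: 8589.9 Mb / 1320 s = 6.508 Mbps.
Audio: 512 kbps = 0.512 Mbps.
Video: 6.508 − 0.512 = 5.996 Mbps.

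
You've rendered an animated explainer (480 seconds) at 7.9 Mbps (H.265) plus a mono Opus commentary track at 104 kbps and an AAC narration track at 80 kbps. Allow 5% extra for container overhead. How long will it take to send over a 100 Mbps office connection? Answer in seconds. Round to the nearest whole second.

Audio total: 104 + 80 = 184 kbps = 0.184 Mbps.
Total bitrate: 8.084 Mbps.
File: 8.084 Mbps × 480 s = 3880.3 Mb.
With 5% container overhead: ×1.05. → 4074.3 Mb.
At 100 Mbps: 4074.3 / 100 = 40.7 s ≈ 40.7 seconds.

41 seconds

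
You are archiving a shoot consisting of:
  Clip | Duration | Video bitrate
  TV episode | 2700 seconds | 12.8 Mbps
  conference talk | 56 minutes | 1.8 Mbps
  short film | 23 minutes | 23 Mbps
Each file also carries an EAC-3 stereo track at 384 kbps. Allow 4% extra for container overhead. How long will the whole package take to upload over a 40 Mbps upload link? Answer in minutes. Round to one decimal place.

32.6 minutes

Audio: 384 kbps = 0.384 Mbps.
TV episode: 13.184 Mbps × 2700 s × 1.04 = 37020.7 Mb
conference talk: 2.184 Mbps × 3360 s × 1.04 = 7631.8 Mb
short film: 23.384 Mbps × 1380 s × 1.04 = 33560.7 Mb
Total: 78213.2 Mb = 9776.6 MB.
At 40 Mbps: 78213.2 / 40 = 1955 s ≈ 32.6 minutes.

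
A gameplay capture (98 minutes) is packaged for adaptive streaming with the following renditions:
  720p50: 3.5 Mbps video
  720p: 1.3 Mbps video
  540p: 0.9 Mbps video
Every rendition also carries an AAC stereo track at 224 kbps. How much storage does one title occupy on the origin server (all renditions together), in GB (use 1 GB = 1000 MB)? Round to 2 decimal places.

4.68 GB

98 min = 5880 s
Audio: 224 kbps = 0.224 Mbps.
Sum of rendition bitrates: (3.5+0.224) + (1.3+0.224) + (0.9+0.224) = 6.372 Mbps.
× 5880 s = 37,467 Mb = 4,683 MB = 4.683 GB.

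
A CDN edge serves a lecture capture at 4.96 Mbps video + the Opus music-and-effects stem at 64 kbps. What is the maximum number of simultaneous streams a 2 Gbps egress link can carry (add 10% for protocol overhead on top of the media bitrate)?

Audio: 64 kbps = 0.064 Mbps.
Per-viewer media rate: 5.024 Mbps.
On the wire with 10% overhead: 5.526 Mbps.
2 Gbps = 2,000 Mbps; 2,000 / 5.526 = 361.90 → 361 viewers.

361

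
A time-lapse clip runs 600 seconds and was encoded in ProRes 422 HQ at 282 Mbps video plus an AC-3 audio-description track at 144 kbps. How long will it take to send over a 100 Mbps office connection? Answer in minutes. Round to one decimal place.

28.2 minutes

Audio: 144 kbps = 0.144 Mbps.
Total bitrate: 282.144 Mbps.
File: 282.144 Mbps × 600 s = 169286.4 Mb.
At 100 Mbps: 169286.4 / 100 = 1692.9 s ≈ 28.2 minutes.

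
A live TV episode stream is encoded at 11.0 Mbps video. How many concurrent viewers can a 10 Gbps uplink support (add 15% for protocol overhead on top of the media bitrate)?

On the wire with 15% overhead: 12.650 Mbps.
10 Gbps = 10,000 Mbps; 10,000 / 12.650 = 790.51 → 790 viewers.

790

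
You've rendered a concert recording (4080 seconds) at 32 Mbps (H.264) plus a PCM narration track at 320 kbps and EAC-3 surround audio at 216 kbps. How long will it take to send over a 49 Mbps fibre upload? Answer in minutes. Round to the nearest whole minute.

Audio total: 320 + 216 = 536 kbps = 0.536 Mbps.
Total bitrate: 32.536 Mbps.
File: 32.536 Mbps × 4080 s = 132746.9 Mb.
At 49 Mbps: 132746.9 / 49 = 2709.1 s ≈ 45.2 minutes.

45 minutes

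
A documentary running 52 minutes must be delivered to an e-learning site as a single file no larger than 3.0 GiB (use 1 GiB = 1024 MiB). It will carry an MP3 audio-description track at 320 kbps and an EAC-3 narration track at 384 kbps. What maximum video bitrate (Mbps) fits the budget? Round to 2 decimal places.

7.56 Mbps

Budget: 3.0 GiB = 25769.8 Mb.
52 min = 3120 s
Total bitrate budget: 25769.8 Mb / 3120 s = 8.260 Mbps.
Audio total: 320 + 384 = 704 kbps = 0.704 Mbps.
Video: 8.260 − 0.704 = 7.556 Mbps.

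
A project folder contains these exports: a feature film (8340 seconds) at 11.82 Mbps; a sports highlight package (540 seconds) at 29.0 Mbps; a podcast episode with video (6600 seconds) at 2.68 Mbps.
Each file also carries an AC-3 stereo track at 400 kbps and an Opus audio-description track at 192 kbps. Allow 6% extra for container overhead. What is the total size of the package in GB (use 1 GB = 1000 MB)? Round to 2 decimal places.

18.69 GB

Audio total: 400 + 192 = 592 kbps = 0.592 Mbps.
feature film: 12.412 Mbps × 8340 s × 1.06 = 109727.0 Mb
sports highlight package: 29.592 Mbps × 540 s × 1.06 = 16938.5 Mb
podcast episode with video: 3.272 Mbps × 6600 s × 1.06 = 22890.9 Mb
Total: 149556.4 Mb = 18694.6 MB.
= 18.69 GB.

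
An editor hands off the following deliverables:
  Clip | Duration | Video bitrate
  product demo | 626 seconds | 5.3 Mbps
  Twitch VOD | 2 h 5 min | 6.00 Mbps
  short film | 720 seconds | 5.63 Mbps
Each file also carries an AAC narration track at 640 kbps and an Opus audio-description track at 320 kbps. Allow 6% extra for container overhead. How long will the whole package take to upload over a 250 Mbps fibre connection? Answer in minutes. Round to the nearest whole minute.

4 minutes

Audio total: 640 + 320 = 960 kbps = 0.960 Mbps.
product demo: 6.260 Mbps × 626 s × 1.06 = 4153.9 Mb
Twitch VOD: 6.960 Mbps × 7500 s × 1.06 = 55332.0 Mb
short film: 6.590 Mbps × 720 s × 1.06 = 5029.5 Mb
Total: 64515.4 Mb = 8064.4 MB.
At 250 Mbps: 64515.4 / 250 = 258 s ≈ 4.3 minutes.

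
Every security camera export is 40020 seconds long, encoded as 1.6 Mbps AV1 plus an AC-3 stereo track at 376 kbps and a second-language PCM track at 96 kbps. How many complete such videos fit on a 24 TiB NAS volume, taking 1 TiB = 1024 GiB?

Audio total: 376 + 96 = 472 kbps = 0.472 Mbps.
Total bitrate: 2.072 Mbps.
Per item: 2.072 Mbps × 40020 s = 82,921 Mb = 10,365 MB.
Capacity: 24 TiB = 211,106,233 Mb; 2545.86 items → 2545 complete.

2545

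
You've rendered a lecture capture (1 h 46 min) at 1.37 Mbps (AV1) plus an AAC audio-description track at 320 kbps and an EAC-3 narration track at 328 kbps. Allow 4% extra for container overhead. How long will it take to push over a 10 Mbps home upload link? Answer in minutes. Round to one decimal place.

22.2 minutes

1 h 46 min = 106 min = 6360 s
Audio total: 320 + 328 = 648 kbps = 0.648 Mbps.
Total bitrate: 2.018 Mbps.
File: 2.018 Mbps × 6360 s = 12834.5 Mb.
With 4% container overhead: ×1.04. → 13347.9 Mb.
At 10 Mbps: 13347.9 / 10 = 1334.8 s ≈ 22.2 minutes.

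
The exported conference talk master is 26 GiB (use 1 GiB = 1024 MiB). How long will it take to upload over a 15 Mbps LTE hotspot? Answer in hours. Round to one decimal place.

File: 26 GiB = 223338.3 Mb.
At 15 Mbps: 223338.3 / 15 = 14889.2 s ≈ 4.14 hours.

4.1 hours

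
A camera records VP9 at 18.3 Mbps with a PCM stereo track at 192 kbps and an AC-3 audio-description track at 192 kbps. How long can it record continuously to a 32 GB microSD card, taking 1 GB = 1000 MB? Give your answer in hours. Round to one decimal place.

3.8 hours

Audio total: 192 + 192 = 384 kbps = 0.384 Mbps.
Total bitrate: 18.3 + 0.384 = 18.684 Mbps.
Capacity: 32 GB = 256,000 Mb.
Recording time: 256,000 / 18.684 = 13,702 s ≈ 3.81 hours.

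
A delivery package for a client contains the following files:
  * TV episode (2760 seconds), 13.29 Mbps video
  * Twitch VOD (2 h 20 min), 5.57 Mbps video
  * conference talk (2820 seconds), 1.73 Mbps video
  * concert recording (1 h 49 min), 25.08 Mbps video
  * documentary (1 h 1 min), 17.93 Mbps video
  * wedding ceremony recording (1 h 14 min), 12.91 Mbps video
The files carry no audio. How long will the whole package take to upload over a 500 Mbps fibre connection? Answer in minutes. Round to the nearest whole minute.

TV episode: 13.290 Mbps × 2760 s = 36680.4 Mb
Twitch VOD: 5.570 Mbps × 8400 s = 46788.0 Mb
conference talk: 1.730 Mbps × 2820 s = 4878.6 Mb
concert recording: 25.080 Mbps × 6540 s = 164023.2 Mb
documentary: 17.930 Mbps × 3660 s = 65623.8 Mb
wedding ceremony recording: 12.910 Mbps × 4440 s = 57320.4 Mb
Total: 375314.4 Mb = 46914.3 MB.
At 500 Mbps: 375314.4 / 500 = 751 s ≈ 12.5 minutes.

13 minutes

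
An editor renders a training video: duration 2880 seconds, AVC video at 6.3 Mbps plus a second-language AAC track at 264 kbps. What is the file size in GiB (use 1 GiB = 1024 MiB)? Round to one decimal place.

Audio: 264 kbps = 0.264 Mbps.
Total bitrate: 6.3 + 0.264 = 6.564 Mbps.
Stream data: 6.564 Mbps × 2880 s = 18904.3 Mb.
18,904 Mb = 2,363,040,000 bytes ÷ 1,073,741,824 = 2.201 GiB.

2.2 GiB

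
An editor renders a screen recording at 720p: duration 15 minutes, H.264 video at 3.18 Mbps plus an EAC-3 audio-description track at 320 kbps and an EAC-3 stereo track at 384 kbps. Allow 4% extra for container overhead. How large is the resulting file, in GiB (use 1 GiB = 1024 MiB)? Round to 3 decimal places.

15 min = 900 s
Audio total: 320 + 384 = 704 kbps = 0.704 Mbps.
Total bitrate: 3.18 + 0.704 = 3.884 Mbps.
Stream data: 3.884 Mbps × 900 s = 3495.6 Mb.
With 4% container overhead: ×1.04.
3,635 Mb = 454,428,000 bytes ÷ 1,073,741,824 = 0.4232 GiB.

0.423 GiB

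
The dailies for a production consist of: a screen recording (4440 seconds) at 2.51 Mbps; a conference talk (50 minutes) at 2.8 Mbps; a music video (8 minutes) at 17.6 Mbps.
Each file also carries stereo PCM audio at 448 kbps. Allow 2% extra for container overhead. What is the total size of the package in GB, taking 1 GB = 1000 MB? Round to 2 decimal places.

4.02 GB

Audio: 448 kbps = 0.448 Mbps.
screen recording: 2.958 Mbps × 4440 s × 1.02 = 13396.2 Mb
conference talk: 3.248 Mbps × 3000 s × 1.02 = 9938.9 Mb
music video: 18.048 Mbps × 480 s × 1.02 = 8836.3 Mb
Total: 32171.4 Mb = 4021.4 MB.
= 4.021 GB.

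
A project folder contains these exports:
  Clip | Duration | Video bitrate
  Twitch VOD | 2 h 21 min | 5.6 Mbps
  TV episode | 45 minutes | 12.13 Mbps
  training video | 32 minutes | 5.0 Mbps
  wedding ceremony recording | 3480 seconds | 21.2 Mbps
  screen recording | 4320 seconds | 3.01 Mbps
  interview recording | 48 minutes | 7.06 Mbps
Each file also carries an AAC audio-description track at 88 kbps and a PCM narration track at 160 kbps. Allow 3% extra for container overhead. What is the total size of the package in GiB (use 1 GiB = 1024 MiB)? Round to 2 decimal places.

Audio total: 88 + 160 = 248 kbps = 0.248 Mbps.
Twitch VOD: 5.848 Mbps × 8460 s × 1.03 = 50958.3 Mb
TV episode: 12.378 Mbps × 2700 s × 1.03 = 34423.2 Mb
training video: 5.248 Mbps × 1920 s × 1.03 = 10378.4 Mb
wedding ceremony recording: 21.448 Mbps × 3480 s × 1.03 = 76878.2 Mb
screen recording: 3.258 Mbps × 4320 s × 1.03 = 14496.8 Mb
interview recording: 7.308 Mbps × 2880 s × 1.03 = 21678.5 Mb
Total: 208813.4 Mb = 26101.7 MB.
= 24.31 GiB.

24.31 GiB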